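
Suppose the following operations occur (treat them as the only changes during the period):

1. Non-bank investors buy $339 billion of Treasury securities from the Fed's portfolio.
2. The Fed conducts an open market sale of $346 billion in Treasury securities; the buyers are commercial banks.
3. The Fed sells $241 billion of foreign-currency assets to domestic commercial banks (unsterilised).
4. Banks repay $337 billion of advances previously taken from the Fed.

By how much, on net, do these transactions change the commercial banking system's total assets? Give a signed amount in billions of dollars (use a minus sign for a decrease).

Asset sale (to non-banks) $339 billion: bank balance sheets shrink → −$339B.
OMO sale (to banks) $346 billion: just an asset swap on bank balance sheets → 0.
FX sale $241 billion: just an asset swap on bank balance sheets → 0.
Discount-window repayment $337 billion: bank balance sheets shrink → −$337B.
Net: −339 + 0 + 0 − 337 = -$676 billion.

-$676 billion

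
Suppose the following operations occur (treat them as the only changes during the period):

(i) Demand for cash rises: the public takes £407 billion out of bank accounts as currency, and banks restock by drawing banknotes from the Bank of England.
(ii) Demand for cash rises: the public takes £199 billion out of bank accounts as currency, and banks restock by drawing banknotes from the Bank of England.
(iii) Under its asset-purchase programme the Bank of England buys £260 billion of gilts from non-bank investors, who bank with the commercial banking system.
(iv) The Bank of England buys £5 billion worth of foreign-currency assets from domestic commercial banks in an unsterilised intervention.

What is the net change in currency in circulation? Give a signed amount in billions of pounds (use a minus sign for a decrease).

Currency withdrawal £407 billion: notes leave the central bank → +£407B.
Currency withdrawal £199 billion: notes leave the central bank → +£199B.
Asset purchase (from non-banks) £260 billion: no currency enters or leaves circulation → 0.
FX purchase £5 billion: no currency enters or leaves circulation → 0.
Net: 407 + 199 + 0 + 0 = +£606 billion.

+£606 billion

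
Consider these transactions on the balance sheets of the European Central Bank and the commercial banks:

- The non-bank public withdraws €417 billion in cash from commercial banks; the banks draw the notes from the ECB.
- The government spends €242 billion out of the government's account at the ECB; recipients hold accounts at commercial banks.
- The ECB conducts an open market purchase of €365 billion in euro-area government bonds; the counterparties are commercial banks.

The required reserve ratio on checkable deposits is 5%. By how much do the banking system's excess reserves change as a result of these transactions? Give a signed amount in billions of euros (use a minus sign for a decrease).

Currency withdrawal €417 billion: reserves −€417B, deposits −€417B.
Government spending €242 billion: reserves +€242B, deposits +€242B.
OMO purchase (from banks) €365 billion: reserves +€365B, deposits 0.
Totals: Δreserves = +€190B, Δdeposits = −€175B.
Δrequired reserves = 5% × −€175B = −€8.75B.
Δexcess reserves = Δreserves − Δrequired = +€190B − (−€8.75B) = +€198.75 billion.

+€198.75 billion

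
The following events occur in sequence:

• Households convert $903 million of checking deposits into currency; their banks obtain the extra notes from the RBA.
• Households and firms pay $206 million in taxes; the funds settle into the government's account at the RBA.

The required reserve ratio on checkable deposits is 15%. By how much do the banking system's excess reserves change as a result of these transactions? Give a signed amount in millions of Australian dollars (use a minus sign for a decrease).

Currency withdrawal $903 million: reserves −$903M, deposits −$903M.
Government account inflow $206 million: reserves −$206M, deposits −$206M.
Totals: Δreserves = −$1109M, Δdeposits = −$1109M.
Δrequired reserves = 15% × −$1109M = −$166.35M.
Δexcess reserves = Δreserves − Δrequired = −$1109M − (−$166.35M) = -$942.65 million.

-$942.65 million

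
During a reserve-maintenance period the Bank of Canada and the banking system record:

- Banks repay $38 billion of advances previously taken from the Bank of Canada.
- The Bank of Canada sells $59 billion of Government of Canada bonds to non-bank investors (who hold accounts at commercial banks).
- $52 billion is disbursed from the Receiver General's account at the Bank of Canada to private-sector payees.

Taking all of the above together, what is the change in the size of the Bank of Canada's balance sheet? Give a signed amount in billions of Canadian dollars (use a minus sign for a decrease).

-$97 billion

Discount-window repayment $38 billion: a Bank of Canada asset is shed → −$38B.
Asset sale (to non-banks) $59 billion: a Bank of Canada asset is shed → −$59B.
Government spending $52 billion: only the composition of liabilities changes → 0.
Net: −38 − 59 + 0 = -$97 billion.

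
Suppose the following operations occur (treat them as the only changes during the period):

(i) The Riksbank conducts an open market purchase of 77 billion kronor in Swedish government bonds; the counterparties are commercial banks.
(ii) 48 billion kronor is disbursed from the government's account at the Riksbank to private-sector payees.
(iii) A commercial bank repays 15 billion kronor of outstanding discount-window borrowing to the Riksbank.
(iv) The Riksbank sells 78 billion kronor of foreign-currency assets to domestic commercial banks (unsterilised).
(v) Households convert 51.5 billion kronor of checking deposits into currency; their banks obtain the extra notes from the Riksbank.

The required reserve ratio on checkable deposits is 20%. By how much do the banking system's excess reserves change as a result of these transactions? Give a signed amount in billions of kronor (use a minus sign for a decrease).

-18.8 billion

OMO purchase (from banks) 77 billion kronor: reserves +77B, deposits 0.
Government spending 48 billion kronor: reserves +48B, deposits +48B.
Discount-window repayment 15 billion kronor: reserves −15B, deposits 0.
FX sale 78 billion kronor: reserves −78B, deposits 0.
Currency withdrawal 51.5 billion kronor: reserves −51.5B, deposits −51.5B.
Totals: Δreserves = −19.5B, Δdeposits = −3.5B.
Δrequired reserves = 20% × −3.5B = −0.7B.
Δexcess reserves = Δreserves − Δrequired = −19.5B − (−0.7B) = -18.8 billion.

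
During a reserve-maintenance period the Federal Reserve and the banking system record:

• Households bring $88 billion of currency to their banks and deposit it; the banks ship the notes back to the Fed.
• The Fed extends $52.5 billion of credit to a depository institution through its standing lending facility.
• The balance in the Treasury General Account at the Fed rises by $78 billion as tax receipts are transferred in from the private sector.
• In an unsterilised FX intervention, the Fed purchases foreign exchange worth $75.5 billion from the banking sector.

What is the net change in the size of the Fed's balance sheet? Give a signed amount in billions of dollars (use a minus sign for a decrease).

Fed balance sheet:
  Assets:      Loans to banks +$52.5B, Foreign assets +$75.5B
  Liabilities: Bank reserves +$138B, Currency in circulation −$88B, Government deposits +$78B
Change in total Fed assets = +$128 billion.

+$128 billion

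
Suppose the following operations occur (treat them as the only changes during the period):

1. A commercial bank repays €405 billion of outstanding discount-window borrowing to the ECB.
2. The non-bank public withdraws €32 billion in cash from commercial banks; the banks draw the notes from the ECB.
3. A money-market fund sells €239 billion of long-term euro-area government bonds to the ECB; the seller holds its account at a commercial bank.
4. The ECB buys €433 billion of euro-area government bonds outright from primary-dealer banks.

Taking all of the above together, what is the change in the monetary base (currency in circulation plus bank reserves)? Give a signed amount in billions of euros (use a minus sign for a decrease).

+€267 billion

ECB balance sheet:
  Assets:      Securities +€672B, Loans to banks −€405B
  Liabilities: Bank reserves +€235B, Currency in circulation +€32B
Monetary base = currency + reserves: +€32B + (+€235B) = +€267 billion.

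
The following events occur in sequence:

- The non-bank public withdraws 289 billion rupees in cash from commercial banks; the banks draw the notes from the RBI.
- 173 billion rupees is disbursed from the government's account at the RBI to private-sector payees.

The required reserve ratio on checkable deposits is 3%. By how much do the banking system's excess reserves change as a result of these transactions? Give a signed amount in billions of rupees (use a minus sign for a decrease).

-112.52 billion

Currency withdrawal 289 billion rupees: reserves −289B, deposits −289B.
Government spending 173 billion rupees: reserves +173B, deposits +173B.
Totals: Δreserves = −116B, Δdeposits = −116B.
Δrequired reserves = 3% × −116B = −3.48B.
Δexcess reserves = Δreserves − Δrequired = −116B − (−3.48B) = -112.52 billion.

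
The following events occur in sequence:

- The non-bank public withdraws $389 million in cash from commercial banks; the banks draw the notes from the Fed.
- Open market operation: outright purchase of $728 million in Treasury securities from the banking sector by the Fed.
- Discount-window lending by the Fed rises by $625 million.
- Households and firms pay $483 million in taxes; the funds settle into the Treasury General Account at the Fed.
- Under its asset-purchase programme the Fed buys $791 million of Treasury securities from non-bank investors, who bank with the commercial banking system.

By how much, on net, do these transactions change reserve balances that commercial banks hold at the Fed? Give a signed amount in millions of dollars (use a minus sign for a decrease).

+$1272 million

Fed balance sheet:
  Assets:      Securities +$1519M, Loans to banks +$625M
  Liabilities: Bank reserves +$1272M, Currency in circulation +$389M, Government deposits +$483M
So the change in reserve balances that commercial banks hold at the Fed is +$1272 million.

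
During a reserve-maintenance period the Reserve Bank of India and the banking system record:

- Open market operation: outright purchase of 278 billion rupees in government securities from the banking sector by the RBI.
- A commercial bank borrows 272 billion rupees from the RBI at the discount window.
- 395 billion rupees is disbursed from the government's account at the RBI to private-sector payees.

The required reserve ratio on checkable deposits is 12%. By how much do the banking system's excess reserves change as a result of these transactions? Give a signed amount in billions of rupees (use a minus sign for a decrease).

OMO purchase (from banks) 278 billion rupees: reserves +278B, deposits 0.
Discount-window loan 272 billion rupees: reserves +272B, deposits 0.
Government spending 395 billion rupees: reserves +395B, deposits +395B.
Totals: Δreserves = +945B, Δdeposits = +395B.
Δrequired reserves = 12% × +395B = +47.4B.
Δexcess reserves = Δreserves − Δrequired = +945B − (+47.4B) = +897.6 billion.

+897.6 billion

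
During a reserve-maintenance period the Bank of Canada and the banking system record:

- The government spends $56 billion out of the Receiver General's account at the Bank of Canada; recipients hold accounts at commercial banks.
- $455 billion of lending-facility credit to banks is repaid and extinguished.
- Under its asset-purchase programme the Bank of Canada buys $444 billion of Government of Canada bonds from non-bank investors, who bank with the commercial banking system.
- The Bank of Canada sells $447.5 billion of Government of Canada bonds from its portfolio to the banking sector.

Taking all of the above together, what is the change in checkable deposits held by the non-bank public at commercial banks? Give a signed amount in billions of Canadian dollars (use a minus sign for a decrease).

+$500 billion

Government spending $56 billion: non-bank counterparties' bank balances rise → +$56B.
Discount-window repayment $455 billion: the counterparty is a bank, so public deposits are unchanged → 0.
Asset purchase (from non-banks) $444 billion: non-bank counterparties' bank balances rise → +$444B.
OMO sale (to banks) $447.5 billion: the counterparty is a bank, so public deposits are unchanged → 0.
Net: 56 + 0 + 444 + 0 = +$500 billion.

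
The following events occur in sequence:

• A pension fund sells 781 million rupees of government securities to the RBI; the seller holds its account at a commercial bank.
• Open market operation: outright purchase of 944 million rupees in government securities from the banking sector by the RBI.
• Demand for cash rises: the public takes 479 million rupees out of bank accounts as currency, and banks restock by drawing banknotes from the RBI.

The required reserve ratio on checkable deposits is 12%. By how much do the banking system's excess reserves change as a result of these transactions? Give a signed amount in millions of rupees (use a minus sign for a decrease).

Asset purchase (from non-banks) 781 million rupees: reserves +781M, deposits +781M.
OMO purchase (from banks) 944 million rupees: reserves +944M, deposits 0.
Currency withdrawal 479 million rupees: reserves −479M, deposits −479M.
Totals: Δreserves = +1246M, Δdeposits = +302M.
Δrequired reserves = 12% × +302M = +36.24M.
Δexcess reserves = Δreserves − Δrequired = +1246M − (+36.24M) = +1209.76 million.

+1209.76 million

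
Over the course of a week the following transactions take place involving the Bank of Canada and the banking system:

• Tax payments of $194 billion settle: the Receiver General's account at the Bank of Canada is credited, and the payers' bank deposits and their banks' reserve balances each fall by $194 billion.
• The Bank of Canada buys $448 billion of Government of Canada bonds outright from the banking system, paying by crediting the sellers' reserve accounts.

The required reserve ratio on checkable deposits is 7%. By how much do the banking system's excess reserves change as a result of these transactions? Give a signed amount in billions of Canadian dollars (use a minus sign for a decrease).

Government account inflow $194 billion: reserves −$194B, deposits −$194B.
OMO purchase (from banks) $448 billion: reserves +$448B, deposits 0.
Totals: Δreserves = +$254B, Δdeposits = −$194B.
Δrequired reserves = 7% × −$194B = −$13.58B.
Δexcess reserves = Δreserves − Δrequired = +$254B − (−$13.58B) = +$267.58 billion.

+$267.58 billion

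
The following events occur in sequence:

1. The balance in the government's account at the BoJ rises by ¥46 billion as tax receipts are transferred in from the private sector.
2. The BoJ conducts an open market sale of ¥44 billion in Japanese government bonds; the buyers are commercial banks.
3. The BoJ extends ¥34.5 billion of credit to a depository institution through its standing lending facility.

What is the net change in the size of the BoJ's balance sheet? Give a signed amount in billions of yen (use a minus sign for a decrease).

Government account inflow ¥46 billion: only the composition of liabilities changes → 0.
OMO sale (to banks) ¥44 billion: a BoJ asset is shed → −¥44B.
Discount-window loan ¥34.5 billion: a BoJ asset is acquired → +¥34.5B.
Net: 0 − 44 + 34.5 = -¥9.5 billion.

-¥9.5 billion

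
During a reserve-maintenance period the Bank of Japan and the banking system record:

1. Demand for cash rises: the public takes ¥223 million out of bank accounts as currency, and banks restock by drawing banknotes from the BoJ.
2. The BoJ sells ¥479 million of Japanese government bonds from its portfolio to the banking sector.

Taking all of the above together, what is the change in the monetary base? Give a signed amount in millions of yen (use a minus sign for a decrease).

BoJ balance sheet:
  Assets:      Securities −¥479M
  Liabilities: Bank reserves −¥702M, Currency in circulation +¥223M
Monetary base = currency + reserves: +¥223M + (−¥702M) = -¥479 million.

-¥479 million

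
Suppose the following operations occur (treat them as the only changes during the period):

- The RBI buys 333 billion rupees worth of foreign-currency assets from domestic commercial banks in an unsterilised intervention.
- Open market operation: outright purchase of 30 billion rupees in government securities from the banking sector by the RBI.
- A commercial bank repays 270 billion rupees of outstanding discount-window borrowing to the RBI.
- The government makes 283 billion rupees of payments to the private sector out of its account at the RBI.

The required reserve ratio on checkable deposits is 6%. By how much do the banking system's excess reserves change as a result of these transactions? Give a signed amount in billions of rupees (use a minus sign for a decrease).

FX purchase 333 billion rupees: reserves +333B, deposits 0.
OMO purchase (from banks) 30 billion rupees: reserves +30B, deposits 0.
Discount-window repayment 270 billion rupees: reserves −270B, deposits 0.
Government spending 283 billion rupees: reserves +283B, deposits +283B.
Totals: Δreserves = +376B, Δdeposits = +283B.
Δrequired reserves = 6% × +283B = +16.98B.
Δexcess reserves = Δreserves − Δrequired = +376B − (+16.98B) = +359.02 billion.

+359.02 billion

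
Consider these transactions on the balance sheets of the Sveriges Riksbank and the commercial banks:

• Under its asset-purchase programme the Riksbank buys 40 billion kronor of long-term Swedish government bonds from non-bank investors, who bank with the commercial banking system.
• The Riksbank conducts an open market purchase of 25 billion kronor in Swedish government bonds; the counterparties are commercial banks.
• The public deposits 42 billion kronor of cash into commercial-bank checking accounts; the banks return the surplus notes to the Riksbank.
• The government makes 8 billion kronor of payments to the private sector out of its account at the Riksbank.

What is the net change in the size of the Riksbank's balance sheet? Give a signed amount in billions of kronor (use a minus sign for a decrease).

+65 billion

Riksbank balance sheet:
  Assets:      Securities +65B
  Liabilities: Bank reserves +115B, Currency in circulation −42B, Government deposits −8B
Change in total Riksbank assets = +65 billion.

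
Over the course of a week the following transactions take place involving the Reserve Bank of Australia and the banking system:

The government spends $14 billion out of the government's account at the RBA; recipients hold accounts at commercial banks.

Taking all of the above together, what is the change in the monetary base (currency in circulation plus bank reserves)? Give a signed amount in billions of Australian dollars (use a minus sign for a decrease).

+$14 billion

RBA balance sheet:
  Assets:      no change
  Liabilities: Bank reserves +$14B, Government deposits −$14B
Monetary base = currency + reserves: 0 + (+$14B) = +$14 billion.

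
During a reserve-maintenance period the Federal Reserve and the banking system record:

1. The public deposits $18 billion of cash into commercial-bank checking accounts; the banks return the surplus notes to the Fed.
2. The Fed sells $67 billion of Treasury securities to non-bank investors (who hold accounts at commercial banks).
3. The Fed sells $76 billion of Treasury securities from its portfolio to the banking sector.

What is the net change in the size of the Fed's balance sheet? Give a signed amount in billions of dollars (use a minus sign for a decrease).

Currency deposit $18 billion: only the composition of liabilities changes → 0.
Asset sale (to non-banks) $67 billion: a Fed asset is shed → −$67B.
OMO sale (to banks) $76 billion: a Fed asset is shed → −$76B.
Net: 0 − 67 − 76 = -$143 billion.

-$143 billion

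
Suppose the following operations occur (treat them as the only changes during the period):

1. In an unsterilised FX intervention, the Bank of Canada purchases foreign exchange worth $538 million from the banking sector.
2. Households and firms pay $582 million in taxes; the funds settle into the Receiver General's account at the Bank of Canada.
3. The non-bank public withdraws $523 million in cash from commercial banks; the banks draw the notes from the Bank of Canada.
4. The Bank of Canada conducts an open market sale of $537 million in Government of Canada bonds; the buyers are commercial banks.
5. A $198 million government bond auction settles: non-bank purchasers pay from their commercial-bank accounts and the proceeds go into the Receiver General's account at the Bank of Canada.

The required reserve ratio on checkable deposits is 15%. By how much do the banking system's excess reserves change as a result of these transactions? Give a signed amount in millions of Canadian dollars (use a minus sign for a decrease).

-$1106.55 million

FX purchase $538 million: reserves +$538M, deposits 0.
Government account inflow $582 million: reserves −$582M, deposits −$582M.
Currency withdrawal $523 million: reserves −$523M, deposits −$523M.
OMO sale (to banks) $537 million: reserves −$537M, deposits 0.
Government account inflow $198 million: reserves −$198M, deposits −$198M.
Totals: Δreserves = −$1302M, Δdeposits = −$1303M.
Δrequired reserves = 15% × −$1303M = −$195.45M.
Δexcess reserves = Δreserves − Δrequired = −$1302M − (−$195.45M) = -$1106.55 million.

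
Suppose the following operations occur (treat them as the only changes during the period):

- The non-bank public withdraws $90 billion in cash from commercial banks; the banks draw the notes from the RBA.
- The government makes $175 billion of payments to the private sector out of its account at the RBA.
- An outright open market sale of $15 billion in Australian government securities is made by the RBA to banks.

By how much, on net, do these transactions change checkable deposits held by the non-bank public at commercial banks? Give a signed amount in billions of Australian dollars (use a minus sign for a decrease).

+$85 billion

Currency withdrawal $90 billion: non-bank counterparties' bank balances fall → −$90B.
Government spending $175 billion: non-bank counterparties' bank balances rise → +$175B.
OMO sale (to banks) $15 billion: the counterparty is a bank, so public deposits are unchanged → 0.
Net: −90 + 175 + 0 = +$85 billion.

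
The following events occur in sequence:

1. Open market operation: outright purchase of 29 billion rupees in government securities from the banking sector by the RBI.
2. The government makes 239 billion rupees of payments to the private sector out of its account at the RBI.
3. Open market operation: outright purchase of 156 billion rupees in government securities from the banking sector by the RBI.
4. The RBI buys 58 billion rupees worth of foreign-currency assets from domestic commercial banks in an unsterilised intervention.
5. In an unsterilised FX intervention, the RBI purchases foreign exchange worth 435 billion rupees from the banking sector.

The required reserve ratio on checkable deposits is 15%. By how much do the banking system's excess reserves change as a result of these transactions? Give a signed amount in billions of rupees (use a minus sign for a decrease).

+881.15 billion

OMO purchase (from banks) 29 billion rupees: reserves +29B, deposits 0.
Government spending 239 billion rupees: reserves +239B, deposits +239B.
OMO purchase (from banks) 156 billion rupees: reserves +156B, deposits 0.
FX purchase 58 billion rupees: reserves +58B, deposits 0.
FX purchase 435 billion rupees: reserves +435B, deposits 0.
Totals: Δreserves = +917B, Δdeposits = +239B.
Δrequired reserves = 15% × +239B = +35.85B.
Δexcess reserves = Δreserves − Δrequired = +917B − (+35.85B) = +881.15 billion.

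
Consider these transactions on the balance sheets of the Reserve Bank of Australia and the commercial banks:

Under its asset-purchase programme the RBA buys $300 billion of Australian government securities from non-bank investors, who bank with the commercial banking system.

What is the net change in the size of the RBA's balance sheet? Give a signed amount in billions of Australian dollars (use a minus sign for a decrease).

+$300 billion

RBA balance sheet:
  Assets:      Securities +$300B
  Liabilities: Bank reserves +$300B
Change in total RBA assets = +$300 billion.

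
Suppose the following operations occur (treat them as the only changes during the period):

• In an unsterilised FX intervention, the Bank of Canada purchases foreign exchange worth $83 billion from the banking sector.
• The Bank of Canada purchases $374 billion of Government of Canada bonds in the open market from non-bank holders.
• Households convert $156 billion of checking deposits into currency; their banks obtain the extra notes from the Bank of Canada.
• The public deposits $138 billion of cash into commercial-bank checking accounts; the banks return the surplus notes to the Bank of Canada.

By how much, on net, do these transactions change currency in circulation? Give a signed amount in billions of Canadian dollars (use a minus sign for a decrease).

FX purchase $83 billion: no currency enters or leaves circulation → 0.
Asset purchase (from non-banks) $374 billion: no currency enters or leaves circulation → 0.
Currency withdrawal $156 billion: notes leave the central bank → +$156B.
Currency deposit $138 billion: notes return to the central bank → −$138B.
Net: 0 + 0 + 156 − 138 = +$18 billion.

+$18 billion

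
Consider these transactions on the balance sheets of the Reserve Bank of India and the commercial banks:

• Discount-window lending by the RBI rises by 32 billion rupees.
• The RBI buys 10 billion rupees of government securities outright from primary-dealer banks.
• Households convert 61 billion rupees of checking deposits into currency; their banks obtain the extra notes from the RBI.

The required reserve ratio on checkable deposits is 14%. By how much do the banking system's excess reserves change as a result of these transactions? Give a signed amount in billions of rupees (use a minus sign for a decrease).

-10.46 billion

Discount-window loan 32 billion rupees: reserves +32B, deposits 0.
OMO purchase (from banks) 10 billion rupees: reserves +10B, deposits 0.
Currency withdrawal 61 billion rupees: reserves −61B, deposits −61B.
Totals: Δreserves = −19B, Δdeposits = −61B.
Δrequired reserves = 14% × −61B = −8.54B.
Δexcess reserves = Δreserves − Δrequired = −19B − (−8.54B) = -10.46 billion.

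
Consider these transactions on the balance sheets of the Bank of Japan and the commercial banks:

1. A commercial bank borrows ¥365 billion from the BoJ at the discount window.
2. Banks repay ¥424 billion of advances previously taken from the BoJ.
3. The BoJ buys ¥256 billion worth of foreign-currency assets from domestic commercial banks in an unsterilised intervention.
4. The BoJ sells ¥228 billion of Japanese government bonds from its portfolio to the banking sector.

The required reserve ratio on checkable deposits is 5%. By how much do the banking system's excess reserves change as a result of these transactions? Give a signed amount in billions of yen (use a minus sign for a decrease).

Discount-window loan ¥365 billion: reserves +¥365B, deposits 0.
Discount-window repayment ¥424 billion: reserves −¥424B, deposits 0.
FX purchase ¥256 billion: reserves +¥256B, deposits 0.
OMO sale (to banks) ¥228 billion: reserves −¥228B, deposits 0.
Totals: Δreserves = −¥31B, Δdeposits = 0.
Δrequired reserves = 5% × 0 = 0.
Δexcess reserves = Δreserves − Δrequired = −¥31B − (0) = -¥31 billion.

-¥31 billion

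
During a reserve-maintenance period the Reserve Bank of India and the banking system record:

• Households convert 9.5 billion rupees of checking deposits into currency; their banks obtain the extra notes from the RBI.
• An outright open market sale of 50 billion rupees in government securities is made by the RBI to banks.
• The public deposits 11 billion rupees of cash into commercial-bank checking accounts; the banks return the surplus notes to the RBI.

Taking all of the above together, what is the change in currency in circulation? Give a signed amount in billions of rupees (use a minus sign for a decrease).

-1.5 billion

Currency withdrawal 9.5 billion rupees: notes leave the central bank → +9.5B.
OMO sale (to banks) 50 billion rupees: no currency enters or leaves circulation → 0.
Currency deposit 11 billion rupees: notes return to the central bank → −11B.
Net: 9.5 + 0 − 11 = -1.5 billion.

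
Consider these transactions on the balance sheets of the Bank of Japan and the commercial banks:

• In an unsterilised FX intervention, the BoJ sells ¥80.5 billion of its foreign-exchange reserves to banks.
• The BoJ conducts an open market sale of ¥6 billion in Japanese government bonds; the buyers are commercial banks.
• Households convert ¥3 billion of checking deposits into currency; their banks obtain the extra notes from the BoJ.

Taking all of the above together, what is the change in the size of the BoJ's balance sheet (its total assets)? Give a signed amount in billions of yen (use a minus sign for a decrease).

-¥86.5 billion

BoJ balance sheet:
  Assets:      Securities −¥6B, Foreign assets −¥80.5B
  Liabilities: Bank reserves −¥89.5B, Currency in circulation +¥3B
Commercial banking system:
  Assets:      Reserves at CB −¥89.5B, Securities +¥6B, Foreign assets +¥80.5B
  Liabilities: Checkable deposits −¥3B
Change in total BoJ assets = -¥86.5 billion.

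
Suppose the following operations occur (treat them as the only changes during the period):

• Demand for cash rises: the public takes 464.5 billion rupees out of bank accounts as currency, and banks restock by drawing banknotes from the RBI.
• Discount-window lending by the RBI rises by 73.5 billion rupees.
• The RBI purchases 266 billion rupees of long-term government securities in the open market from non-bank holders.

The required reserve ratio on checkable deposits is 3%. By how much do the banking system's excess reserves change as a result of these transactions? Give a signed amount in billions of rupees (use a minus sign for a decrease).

Currency withdrawal 464.5 billion rupees: reserves −464.5B, deposits −464.5B.
Discount-window loan 73.5 billion rupees: reserves +73.5B, deposits 0.
Asset purchase (from non-banks) 266 billion rupees: reserves +266B, deposits +266B.
Totals: Δreserves = −125B, Δdeposits = −198.5B.
Δrequired reserves = 3% × −198.5B = −5.955B.
Δexcess reserves = Δreserves − Δrequired = −125B − (−5.955B) = -119.045 billion.

-119.045 billion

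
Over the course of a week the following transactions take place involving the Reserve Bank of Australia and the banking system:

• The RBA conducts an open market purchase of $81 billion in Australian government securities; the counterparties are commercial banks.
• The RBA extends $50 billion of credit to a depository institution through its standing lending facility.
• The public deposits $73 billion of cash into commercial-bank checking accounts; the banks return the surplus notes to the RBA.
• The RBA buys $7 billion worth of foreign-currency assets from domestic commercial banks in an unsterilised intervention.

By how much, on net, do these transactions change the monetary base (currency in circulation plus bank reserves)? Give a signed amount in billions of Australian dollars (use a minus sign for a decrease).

OMO purchase (from banks) $81 billion: RBA balance sheet expands → +$81B.
Discount-window loan $50 billion: RBA balance sheet expands → +$50B.
Currency deposit $73 billion: just a shift between currency and reserves — both are base money → 0.
FX purchase $7 billion: RBA balance sheet expands → +$7B.
Net: 81 + 50 + 0 + 7 = +$138 billion.

+$138 billion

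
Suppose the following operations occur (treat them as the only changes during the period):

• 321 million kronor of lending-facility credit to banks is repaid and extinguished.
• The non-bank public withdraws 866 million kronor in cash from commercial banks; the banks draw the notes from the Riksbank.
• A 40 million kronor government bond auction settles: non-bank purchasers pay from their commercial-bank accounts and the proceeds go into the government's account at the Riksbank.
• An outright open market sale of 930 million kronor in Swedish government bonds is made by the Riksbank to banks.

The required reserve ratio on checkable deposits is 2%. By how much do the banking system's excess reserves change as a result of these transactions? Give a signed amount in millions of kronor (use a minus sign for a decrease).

-2138.88 million

Discount-window repayment 321 million kronor: reserves −321M, deposits 0.
Currency withdrawal 866 million kronor: reserves −866M, deposits −866M.
Government account inflow 40 million kronor: reserves −40M, deposits −40M.
OMO sale (to banks) 930 million kronor: reserves −930M, deposits 0.
Totals: Δreserves = −2157M, Δdeposits = −906M.
Δrequired reserves = 2% × −906M = −18.12M.
Δexcess reserves = Δreserves − Δrequired = −2157M − (−18.12M) = -2138.88 million.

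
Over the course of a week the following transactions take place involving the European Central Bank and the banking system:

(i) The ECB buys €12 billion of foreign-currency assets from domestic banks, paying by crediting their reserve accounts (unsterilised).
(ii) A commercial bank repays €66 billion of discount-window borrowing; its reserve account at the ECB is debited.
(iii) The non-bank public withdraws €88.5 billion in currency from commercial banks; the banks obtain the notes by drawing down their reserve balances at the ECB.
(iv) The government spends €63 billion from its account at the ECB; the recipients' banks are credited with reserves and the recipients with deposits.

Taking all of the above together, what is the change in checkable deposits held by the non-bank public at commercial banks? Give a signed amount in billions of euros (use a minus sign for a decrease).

FX purchase €12 billion: the counterparty is a bank, so public deposits are unchanged → 0.
Discount-window repayment €66 billion: the counterparty is a bank, so public deposits are unchanged → 0.
Currency withdrawal €88.5 billion: non-bank counterparties' bank balances fall → −€88.5B.
Government spending €63 billion: non-bank counterparties' bank balances rise → +€63B.
Net: 0 + 0 − 88.5 + 63 = -€25.5 billion.

-€25.5 billion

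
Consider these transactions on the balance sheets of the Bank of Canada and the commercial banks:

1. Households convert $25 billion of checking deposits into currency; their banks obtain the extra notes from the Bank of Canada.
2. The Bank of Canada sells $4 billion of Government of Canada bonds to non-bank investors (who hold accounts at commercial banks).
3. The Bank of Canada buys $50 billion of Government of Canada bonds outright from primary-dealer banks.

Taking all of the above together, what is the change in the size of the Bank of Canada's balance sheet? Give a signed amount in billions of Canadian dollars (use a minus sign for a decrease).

+$46 billion

Currency withdrawal $25 billion: only the composition of liabilities changes → 0.
Asset sale (to non-banks) $4 billion: a Bank of Canada asset is shed → −$4B.
OMO purchase (from banks) $50 billion: a Bank of Canada asset is acquired → +$50B.
Net: 0 − 4 + 50 = +$46 billion.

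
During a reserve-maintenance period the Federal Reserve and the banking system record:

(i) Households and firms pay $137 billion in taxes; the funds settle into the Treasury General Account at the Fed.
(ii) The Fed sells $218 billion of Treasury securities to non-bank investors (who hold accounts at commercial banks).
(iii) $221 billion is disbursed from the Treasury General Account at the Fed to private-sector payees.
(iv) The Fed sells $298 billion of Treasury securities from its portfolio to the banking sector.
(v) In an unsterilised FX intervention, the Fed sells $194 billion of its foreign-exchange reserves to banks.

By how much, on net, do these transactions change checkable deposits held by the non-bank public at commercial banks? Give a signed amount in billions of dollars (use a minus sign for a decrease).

-$134 billion

Fed balance sheet:
  Assets:      Securities −$516B, Foreign assets −$194B
  Liabilities: Bank reserves −$626B, Government deposits −$84B
Commercial banking system:
  Assets:      Reserves at CB −$626B, Securities +$298B, Foreign assets +$194B
  Liabilities: Checkable deposits −$134B
So the change in checkable deposits held by the non-bank public at commercial banks is -$134 billion.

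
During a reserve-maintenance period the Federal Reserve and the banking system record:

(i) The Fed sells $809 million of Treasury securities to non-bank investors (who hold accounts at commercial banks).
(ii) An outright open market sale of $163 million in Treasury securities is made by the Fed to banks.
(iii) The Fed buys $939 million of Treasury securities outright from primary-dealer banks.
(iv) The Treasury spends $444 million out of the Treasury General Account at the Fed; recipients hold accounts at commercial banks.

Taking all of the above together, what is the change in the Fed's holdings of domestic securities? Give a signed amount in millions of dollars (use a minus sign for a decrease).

Asset sale (to non-banks) $809 million: securities removed from the Fed's portfolio → −$809M.
OMO sale (to banks) $163 million: securities removed from the Fed's portfolio → −$163M.
OMO purchase (from banks) $939 million: securities added to the Fed's portfolio → +$939M.
Government spending $444 million: the Fed's securities portfolio is untouched → 0.
Net: −809 − 163 + 939 + 0 = -$33 million.

-$33 million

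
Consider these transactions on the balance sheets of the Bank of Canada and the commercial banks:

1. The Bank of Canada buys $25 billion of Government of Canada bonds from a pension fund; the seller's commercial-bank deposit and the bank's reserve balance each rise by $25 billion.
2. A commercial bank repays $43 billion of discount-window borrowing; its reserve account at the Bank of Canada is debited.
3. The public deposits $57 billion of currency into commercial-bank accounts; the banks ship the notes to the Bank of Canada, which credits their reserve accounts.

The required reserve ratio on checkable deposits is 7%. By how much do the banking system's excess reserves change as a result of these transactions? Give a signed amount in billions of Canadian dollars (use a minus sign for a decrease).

Asset purchase (from non-banks) $25 billion: reserves +$25B, deposits +$25B.
Discount-window repayment $43 billion: reserves −$43B, deposits 0.
Currency deposit $57 billion: reserves +$57B, deposits +$57B.
Totals: Δreserves = +$39B, Δdeposits = +$82B.
Δrequired reserves = 7% × +$82B = +$5.74B.
Δexcess reserves = Δreserves − Δrequired = +$39B − (+$5.74B) = +$33.26 billion.

+$33.26 billion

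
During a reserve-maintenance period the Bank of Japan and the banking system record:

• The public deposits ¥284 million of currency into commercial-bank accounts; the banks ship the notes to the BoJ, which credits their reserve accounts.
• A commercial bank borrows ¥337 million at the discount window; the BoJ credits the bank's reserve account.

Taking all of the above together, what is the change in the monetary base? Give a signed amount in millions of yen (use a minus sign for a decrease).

+¥337 million

Currency deposit ¥284 million: just a shift between currency and reserves — both are base money → 0.
Discount-window loan ¥337 million: BoJ balance sheet expands → +¥337M.
Net: 0 + 337 = +¥337 million.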